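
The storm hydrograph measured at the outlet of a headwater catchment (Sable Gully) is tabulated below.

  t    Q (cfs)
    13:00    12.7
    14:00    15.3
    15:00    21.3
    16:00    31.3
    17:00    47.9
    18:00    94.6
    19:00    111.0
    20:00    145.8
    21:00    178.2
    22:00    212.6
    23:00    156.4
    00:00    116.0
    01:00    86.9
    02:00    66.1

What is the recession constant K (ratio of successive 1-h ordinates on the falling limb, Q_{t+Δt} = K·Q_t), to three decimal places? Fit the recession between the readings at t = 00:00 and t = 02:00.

Using the recession-limb readings at t = 00:00 and t = 02:00: Q falls from 116.0 to 66.1 cfs over 2 intervals.
K = (Q₂/Q₁)^(1/2) = (66.1/116.0)^(1/2) = 0.755.

K ≈ 0.755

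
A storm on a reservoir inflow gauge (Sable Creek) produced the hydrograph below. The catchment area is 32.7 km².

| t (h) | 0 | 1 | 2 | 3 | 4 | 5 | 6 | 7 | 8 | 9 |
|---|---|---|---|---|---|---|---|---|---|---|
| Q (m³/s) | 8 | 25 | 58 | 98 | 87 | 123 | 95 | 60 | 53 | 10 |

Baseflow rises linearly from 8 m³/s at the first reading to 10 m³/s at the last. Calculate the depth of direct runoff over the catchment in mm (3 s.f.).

Direct runoff: 0.00, 16.78, 49.56, 89.33, 78.11, 113.89, 85.67, 50.44, 43.22, 0.00 m³/s; ΣQ_DR = 527.0 m³/s.
V = ΣQ_DR · Δt = 527.0 × 3600 s = 1.897 × 10^6 m³.
Over A = 32.7 km², depth = V / A = 58.0 mm.

d ≈ 58.0 mm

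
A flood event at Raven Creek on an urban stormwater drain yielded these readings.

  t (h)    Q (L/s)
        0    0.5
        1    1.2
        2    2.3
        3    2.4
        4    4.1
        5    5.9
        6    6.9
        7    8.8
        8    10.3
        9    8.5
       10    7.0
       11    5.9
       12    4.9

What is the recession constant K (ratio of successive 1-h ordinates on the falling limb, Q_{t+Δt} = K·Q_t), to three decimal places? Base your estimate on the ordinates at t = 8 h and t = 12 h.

Using the recession-limb readings at t = 8 h and t = 12 h: Q falls from 10.3 to 4.9 L/s over 4 intervals.
K = (Q₂/Q₁)^(1/4) = (4.9/10.3)^(1/4) = 0.831.

K ≈ 0.831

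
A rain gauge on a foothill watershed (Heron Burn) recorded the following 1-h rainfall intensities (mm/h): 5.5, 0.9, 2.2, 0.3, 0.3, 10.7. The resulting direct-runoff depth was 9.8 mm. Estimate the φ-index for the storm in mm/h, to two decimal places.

Only the 2 blocks with intensity above φ contribute runoff: 5.5, 10.7 mm/h.
Σ(I−φ)·Δt = d  ⇒  (5.5+10.7 − 2φ)·1 = 9.8
φ = (16.20 − 9.8/1) / 2 = 3.20 mm/h.

φ ≈ 3.20 mm/h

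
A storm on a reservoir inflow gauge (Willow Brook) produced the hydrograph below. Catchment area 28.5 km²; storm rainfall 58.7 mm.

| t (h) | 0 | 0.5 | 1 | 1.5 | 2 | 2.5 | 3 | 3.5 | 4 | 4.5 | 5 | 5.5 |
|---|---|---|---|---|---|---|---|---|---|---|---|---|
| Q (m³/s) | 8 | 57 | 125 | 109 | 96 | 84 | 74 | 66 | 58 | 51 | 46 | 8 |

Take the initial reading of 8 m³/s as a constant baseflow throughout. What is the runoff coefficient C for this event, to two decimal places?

ΣQ_DR = 686.0 m³/s; V = ΣQ_DR·Δt = 1.235 × 10^6 m³.
Runoff depth d = V / A = 43.33 mm.
C = d / P = 43.33 / 58.7 = 0.74.

C ≈ 0.74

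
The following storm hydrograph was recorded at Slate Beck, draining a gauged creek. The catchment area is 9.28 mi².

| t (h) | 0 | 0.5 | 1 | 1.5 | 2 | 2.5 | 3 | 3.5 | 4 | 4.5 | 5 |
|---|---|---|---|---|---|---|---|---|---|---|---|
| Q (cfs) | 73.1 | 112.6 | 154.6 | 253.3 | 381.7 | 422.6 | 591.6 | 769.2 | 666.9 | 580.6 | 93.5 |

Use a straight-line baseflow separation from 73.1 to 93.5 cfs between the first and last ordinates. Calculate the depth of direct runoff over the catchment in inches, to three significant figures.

d ≈ 0.266 in

Direct runoff: 0.00, 37.46, 77.42, 174.08, 300.44, 339.30, 506.26, 681.82, 577.48, 489.14, 0.00 cfs; ΣQ_DR = 3183 cfs.
V = ΣQ_DR · Δt = 3183 × 1800 s = 5.730 × 10^6 ft³.
Over A = 9.28 mi², depth = V / A = 0.266 in.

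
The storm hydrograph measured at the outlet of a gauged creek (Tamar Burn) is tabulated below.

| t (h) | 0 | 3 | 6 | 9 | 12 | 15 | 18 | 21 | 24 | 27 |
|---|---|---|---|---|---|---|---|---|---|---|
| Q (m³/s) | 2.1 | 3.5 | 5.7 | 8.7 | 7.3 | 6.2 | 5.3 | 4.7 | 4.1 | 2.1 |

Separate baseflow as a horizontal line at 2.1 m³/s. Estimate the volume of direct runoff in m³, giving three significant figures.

V ≈ 3.10 × 10^5 m³

Direct-runoff ordinates (Q − Q_b): 0.0, 1.4, 3.6, 6.6, 5.2, 4.1, 3.2, 2.6, 2.0, 0.0 m³/s.
ΣQ_DR = 28.70 m³/s.
With Δt = 3 h = 10800 s, V = ΣQ_DR · Δt = 28.70 × 10800 = 3.10 × 10^5 m³.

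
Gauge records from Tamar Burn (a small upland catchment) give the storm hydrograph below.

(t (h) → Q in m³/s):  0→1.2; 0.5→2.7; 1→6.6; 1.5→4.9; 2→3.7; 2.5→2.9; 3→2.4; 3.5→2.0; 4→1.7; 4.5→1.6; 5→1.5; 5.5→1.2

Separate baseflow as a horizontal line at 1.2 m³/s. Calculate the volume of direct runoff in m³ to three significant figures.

V ≈ 32400 m³

Direct-runoff ordinates (Q − Q_b): 0.0, 1.5, 5.4, 3.7, 2.5, 1.7, 1.2, 0.8, 0.5, 0.4, 0.3, 0.0 m³/s.
ΣQ_DR = 18.00 m³/s.
With Δt = 0.5 h = 1800 s, V = ΣQ_DR · Δt = 18.00 × 1800 = 32400 m³.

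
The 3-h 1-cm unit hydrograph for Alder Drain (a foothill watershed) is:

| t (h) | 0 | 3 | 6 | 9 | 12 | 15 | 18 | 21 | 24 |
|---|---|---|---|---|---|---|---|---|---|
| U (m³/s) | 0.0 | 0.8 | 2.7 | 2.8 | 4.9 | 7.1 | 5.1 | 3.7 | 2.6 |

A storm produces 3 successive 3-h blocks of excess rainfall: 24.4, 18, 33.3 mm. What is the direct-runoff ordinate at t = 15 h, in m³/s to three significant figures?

Q ≈ 35.5 m³/s

By discrete convolution, Q_j = Σ (P_i / 10 mm) · U_{j−i}.
At t = 15 h (j=5): Q = (24.4/10)·7.1 + (18/10)·4.9 + (33.3/10)·2.8 = 35.5 m³/s.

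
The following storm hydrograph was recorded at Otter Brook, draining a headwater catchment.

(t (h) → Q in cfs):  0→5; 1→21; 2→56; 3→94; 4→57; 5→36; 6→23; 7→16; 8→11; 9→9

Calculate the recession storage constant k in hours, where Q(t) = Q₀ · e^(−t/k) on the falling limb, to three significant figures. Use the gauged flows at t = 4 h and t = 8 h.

On the falling limb, Q drops from 57 to 11 cfs between t = 4 h and t = 8 h (Δt = 4 h).
k = −Δt / ln(Q₂/Q₁) = −4 / ln(11/57) = 2.43 h.

k ≈ 2.43 h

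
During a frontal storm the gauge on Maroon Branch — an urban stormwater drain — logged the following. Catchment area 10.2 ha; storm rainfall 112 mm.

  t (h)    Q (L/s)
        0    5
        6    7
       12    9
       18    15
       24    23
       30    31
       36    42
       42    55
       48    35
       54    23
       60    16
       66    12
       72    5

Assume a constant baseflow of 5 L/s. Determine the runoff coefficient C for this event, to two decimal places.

ΣQ_DR = 213.0 L/s; V = ΣQ_DR·Δt = 4.601 × 10^6 L.
Runoff depth d = V / A = 45.11 mm.
C = d / P = 45.11 / 112 = 0.40.

C ≈ 0.40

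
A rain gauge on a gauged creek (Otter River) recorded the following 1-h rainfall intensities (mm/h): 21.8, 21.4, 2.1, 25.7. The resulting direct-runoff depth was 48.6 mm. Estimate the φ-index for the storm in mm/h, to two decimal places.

φ ≈ 6.77 mm/h

Only the 3 blocks with intensity above φ contribute runoff: 21.8, 21.4, 25.7 mm/h.
Σ(I−φ)·Δt = d  ⇒  (21.8+21.4+25.7 − 3φ)·1 = 48.6
φ = (68.90 − 48.6/1) / 3 = 6.77 mm/h.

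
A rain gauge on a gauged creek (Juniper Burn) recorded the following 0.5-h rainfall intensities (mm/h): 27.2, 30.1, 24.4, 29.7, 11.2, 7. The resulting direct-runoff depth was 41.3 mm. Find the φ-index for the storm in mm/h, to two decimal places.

Only the 5 blocks with intensity above φ contribute runoff: 27.2, 30.1, 24.4, 29.7, 11.2 mm/h.
Σ(I−φ)·Δt = d  ⇒  (27.2+30.1+24.4+29.7+11.2 − 5φ)·0.5 = 41.3
φ = (122.6 − 41.3/0.5) / 5 = 8.00 mm/h.

φ ≈ 8.00 mm/h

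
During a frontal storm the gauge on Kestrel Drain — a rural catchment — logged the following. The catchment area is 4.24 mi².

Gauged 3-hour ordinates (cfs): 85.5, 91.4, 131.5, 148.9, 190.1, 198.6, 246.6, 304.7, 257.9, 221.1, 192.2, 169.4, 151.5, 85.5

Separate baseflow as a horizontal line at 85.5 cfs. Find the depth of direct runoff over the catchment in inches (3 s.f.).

Direct runoff: 0.0, 5.9, 46.0, 63.4, 104.6, 113.1, 161.1, 219.2, 172.4, 135.6, 106.7, 83.9, 66.0, 0.0 cfs; ΣQ_DR = 1278 cfs.
V = ΣQ_DR · Δt = 1278 × 10800 s = 1.380 × 10^7 ft³.
Over A = 4.24 mi², depth = V / A = 1.40 in.

d ≈ 1.40 in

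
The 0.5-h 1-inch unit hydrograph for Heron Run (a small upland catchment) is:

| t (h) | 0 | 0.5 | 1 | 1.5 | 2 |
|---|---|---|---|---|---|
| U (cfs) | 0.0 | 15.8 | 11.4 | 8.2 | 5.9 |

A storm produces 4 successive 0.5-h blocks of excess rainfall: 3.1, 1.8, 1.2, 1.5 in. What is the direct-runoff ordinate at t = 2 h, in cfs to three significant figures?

Q ≈ 70.4 cfs

By discrete convolution, Q_j = Σ (P_i / 1 in) · U_{j−i}.
At t = 2 h (j=4): Q = (3.1/1)·5.9 + (1.8/1)·8.2 + (1.2/1)·11.4 + (1.5/1)·15.8 = 70.4 cfs.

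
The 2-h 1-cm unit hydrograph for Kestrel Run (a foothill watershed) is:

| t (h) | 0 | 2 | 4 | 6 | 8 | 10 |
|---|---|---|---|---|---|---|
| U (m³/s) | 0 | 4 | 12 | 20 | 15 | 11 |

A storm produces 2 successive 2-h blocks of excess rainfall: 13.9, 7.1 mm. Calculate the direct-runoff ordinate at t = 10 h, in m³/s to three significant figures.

By discrete convolution, Q_j = Σ (P_i / 10 mm) · U_{j−i}.
At t = 10 h (j=5): Q = (13.9/10)·11 + (7.1/10)·15 = 25.9 m³/s.

Q ≈ 25.9 m³/s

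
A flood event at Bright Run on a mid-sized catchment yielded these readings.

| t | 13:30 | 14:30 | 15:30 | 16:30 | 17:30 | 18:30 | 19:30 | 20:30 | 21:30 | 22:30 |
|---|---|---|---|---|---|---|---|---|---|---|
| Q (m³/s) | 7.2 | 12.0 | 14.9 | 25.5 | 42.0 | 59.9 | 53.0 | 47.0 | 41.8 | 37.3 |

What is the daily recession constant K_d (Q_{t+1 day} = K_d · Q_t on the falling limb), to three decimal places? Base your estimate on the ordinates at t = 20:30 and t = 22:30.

Between t = 20:30 and t = 22:30 the flow falls from 47.0 to 37.3 m³/s over 2×1 h = 2 h.
Per-interval ratio K = (37.3/47.0)^(1/2) = 0.8909; K_d = K^(24/1) = 0.062.

K_d ≈ 0.062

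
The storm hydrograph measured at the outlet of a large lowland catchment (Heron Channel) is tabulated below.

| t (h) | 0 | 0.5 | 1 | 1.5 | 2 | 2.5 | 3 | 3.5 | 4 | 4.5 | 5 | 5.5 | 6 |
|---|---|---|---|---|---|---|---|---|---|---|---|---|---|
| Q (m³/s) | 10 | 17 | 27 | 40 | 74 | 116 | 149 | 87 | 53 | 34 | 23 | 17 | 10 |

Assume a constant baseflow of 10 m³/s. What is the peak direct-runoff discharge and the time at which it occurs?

Subtracting baseflow gives direct-runoff ordinates: 0.0, 7.0, 17.0, 30.0, 64.0, 106.0, 139.0, 77.0, 43.0, 24.0, 13.0, 7.0, 0.0 m³/s.
The maximum is 139.0 m³/s, occurring at the reading for t = 3 h.

Q_p = 139.0 m³/s at t = 3 h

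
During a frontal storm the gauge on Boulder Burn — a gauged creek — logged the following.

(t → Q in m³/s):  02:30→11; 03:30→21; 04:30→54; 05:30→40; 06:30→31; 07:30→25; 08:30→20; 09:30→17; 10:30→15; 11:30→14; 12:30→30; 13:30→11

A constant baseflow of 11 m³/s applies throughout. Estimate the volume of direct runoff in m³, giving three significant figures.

Direct-runoff ordinates (Q − Q_b): 0.0, 10.0, 43.0, 29.0, 20.0, 14.0, 9.0, 6.0, 4.0, 3.0, 19.0, 0.0 m³/s.
ΣQ_DR = 157.0 m³/s.
With Δt = 1 h = 3600 s, V = ΣQ_DR · Δt = 157.0 × 3600 = 5.65 × 10^5 m³.

V ≈ 5.65 × 10^5 m³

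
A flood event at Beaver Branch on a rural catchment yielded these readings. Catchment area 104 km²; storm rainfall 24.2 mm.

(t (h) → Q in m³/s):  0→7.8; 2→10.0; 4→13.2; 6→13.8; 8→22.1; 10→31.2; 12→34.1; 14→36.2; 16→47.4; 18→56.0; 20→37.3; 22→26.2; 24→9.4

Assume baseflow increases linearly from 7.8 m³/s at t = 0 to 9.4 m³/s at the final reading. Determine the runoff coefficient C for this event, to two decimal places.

C ≈ 0.67

ΣQ_DR = 232.9 m³/s; V = ΣQ_DR·Δt = 1.677 × 10^6 m³.
Runoff depth d = V / A = 16.12 mm.
C = d / P = 16.12 / 24.2 = 0.67.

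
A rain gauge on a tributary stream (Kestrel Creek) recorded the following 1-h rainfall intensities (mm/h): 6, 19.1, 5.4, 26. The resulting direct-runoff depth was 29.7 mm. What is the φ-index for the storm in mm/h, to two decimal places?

Only the 2 blocks with intensity above φ contribute runoff: 19.1, 26 mm/h.
Σ(I−φ)·Δt = d  ⇒  (19.1+26 − 2φ)·1 = 29.7
φ = (45.10 − 29.7/1) / 2 = 7.70 mm/h.

φ ≈ 7.70 mm/h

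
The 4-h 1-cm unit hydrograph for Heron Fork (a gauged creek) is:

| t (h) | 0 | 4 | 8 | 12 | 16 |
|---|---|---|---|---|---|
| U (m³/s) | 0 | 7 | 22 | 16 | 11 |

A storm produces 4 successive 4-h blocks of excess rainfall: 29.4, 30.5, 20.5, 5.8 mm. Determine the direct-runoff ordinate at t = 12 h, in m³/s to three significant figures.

Q ≈ 128 m³/s

By discrete convolution, Q_j = Σ (P_i / 10 mm) · U_{j−i}.
At t = 12 h (j=3): Q = (29.4/10)·16 + (30.5/10)·22 + (20.5/10)·7 + (5.8/10)·0 = 128 m³/s.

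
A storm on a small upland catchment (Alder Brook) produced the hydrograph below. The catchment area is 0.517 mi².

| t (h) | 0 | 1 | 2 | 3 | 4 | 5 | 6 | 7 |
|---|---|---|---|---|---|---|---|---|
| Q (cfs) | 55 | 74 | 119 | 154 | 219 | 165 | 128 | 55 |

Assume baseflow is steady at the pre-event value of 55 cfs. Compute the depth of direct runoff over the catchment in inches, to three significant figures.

d ≈ 1.59 in

Direct runoff: 0.0, 19.0, 64.0, 99.0, 164.0, 110.0, 73.0, 0.0 cfs; ΣQ_DR = 529.0 cfs.
V = ΣQ_DR · Δt = 529.0 × 3600 s = 1.904 × 10^6 ft³.
Over A = 0.517 mi², depth = V / A = 1.59 in.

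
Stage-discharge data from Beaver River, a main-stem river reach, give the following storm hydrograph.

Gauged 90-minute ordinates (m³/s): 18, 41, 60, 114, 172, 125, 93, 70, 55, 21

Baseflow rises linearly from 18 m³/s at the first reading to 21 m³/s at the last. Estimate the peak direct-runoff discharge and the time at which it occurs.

Q_p = 152.67 m³/s at t = 6 h

Subtracting baseflow gives direct-runoff ordinates: 0.00, 22.67, 41.33, 95.00, 152.67, 105.33, 73.00, 49.67, 34.33, 0.00 m³/s.
The maximum is 152.67 m³/s, occurring at the reading for t = 6 h.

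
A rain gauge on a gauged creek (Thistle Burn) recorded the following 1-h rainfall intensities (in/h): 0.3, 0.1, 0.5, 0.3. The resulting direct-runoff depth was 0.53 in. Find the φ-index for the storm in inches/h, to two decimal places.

Only the 3 blocks with intensity above φ contribute runoff: 0.3, 0.5, 0.3 in/h.
Σ(I−φ)·Δt = d  ⇒  (0.3+0.5+0.3 − 3φ)·1 = 0.53
φ = (1.100 − 0.53/1) / 3 = 0.19 in/h.

φ ≈ 0.19 in/h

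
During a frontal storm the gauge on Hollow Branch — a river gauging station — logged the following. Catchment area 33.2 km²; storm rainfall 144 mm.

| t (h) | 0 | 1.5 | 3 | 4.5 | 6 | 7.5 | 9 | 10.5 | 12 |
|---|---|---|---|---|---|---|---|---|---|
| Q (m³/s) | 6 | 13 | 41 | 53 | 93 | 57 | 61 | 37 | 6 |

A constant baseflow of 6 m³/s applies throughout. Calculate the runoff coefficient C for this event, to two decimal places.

C ≈ 0.35

ΣQ_DR = 313.0 m³/s; V = ΣQ_DR·Δt = 1.690 × 10^6 m³.
Runoff depth d = V / A = 50.91 mm.
C = d / P = 50.91 / 144 = 0.35.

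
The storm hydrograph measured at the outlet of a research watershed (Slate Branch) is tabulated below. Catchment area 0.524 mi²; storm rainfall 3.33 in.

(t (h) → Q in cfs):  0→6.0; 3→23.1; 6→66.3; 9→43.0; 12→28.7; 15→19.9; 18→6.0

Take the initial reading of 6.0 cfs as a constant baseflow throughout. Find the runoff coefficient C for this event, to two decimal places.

C ≈ 0.40

ΣQ_DR = 151.0 cfs; V = ΣQ_DR·Δt = 1.631 × 10^6 ft³.
Runoff depth d = V / A = 1.340 in.
C = d / P = 1.340 / 3.33 = 0.40.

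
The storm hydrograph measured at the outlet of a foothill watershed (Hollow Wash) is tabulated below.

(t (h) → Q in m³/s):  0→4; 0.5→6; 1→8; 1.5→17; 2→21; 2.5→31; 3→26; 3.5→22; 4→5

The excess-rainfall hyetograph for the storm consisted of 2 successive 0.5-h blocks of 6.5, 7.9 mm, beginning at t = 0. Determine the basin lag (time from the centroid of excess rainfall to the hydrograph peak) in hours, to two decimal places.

Centroid of excess rainfall: t_c = Σ P_i·t̄_i / ΣP_i = 0.5243 h (block centres at 0.25, 0.75 h).
Hydrograph peak occurs at t = 2.5 h, so basin lag t_L = 2.5 − 0.5243 = 1.98 h.

t_L ≈ 1.98 h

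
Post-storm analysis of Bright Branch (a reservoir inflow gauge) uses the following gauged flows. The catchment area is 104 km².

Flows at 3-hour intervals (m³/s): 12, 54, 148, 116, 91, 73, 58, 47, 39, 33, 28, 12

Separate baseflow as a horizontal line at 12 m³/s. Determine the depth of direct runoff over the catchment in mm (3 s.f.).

d ≈ 58.9 mm

Direct runoff: 0.0, 42.0, 136.0, 104.0, 79.0, 61.0, 46.0, 35.0, 27.0, 21.0, 16.0, 0.0 m³/s; ΣQ_DR = 567.0 m³/s.
V = ΣQ_DR · Δt = 567.0 × 10800 s = 6.124 × 10^6 m³.
Over A = 104 km², depth = V / A = 58.9 mm.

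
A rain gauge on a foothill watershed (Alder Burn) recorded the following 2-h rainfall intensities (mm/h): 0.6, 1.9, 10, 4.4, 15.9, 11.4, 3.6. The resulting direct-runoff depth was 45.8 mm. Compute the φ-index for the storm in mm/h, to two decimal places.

φ ≈ 4.80 mm/h

Only the 3 blocks with intensity above φ contribute runoff: 10, 15.9, 11.4 mm/h.
Σ(I−φ)·Δt = d  ⇒  (10+15.9+11.4 − 3φ)·2 = 45.8
φ = (37.30 − 45.8/2) / 3 = 4.80 mm/h.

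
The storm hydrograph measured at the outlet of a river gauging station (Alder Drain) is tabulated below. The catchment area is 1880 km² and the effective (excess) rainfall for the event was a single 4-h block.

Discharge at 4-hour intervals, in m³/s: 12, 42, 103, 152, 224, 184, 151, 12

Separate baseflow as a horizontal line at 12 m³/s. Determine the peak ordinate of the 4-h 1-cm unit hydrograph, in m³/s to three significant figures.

U_p ≈ 353 m³/s

Direct runoff: 0.0, 30.0, 91.0, 140.0, 212.0, 172.0, 139.0, 0.0 m³/s; ΣQ_DR = 784.0 m³/s, peak = 212.0 m³/s.
Runoff depth d = ΣQ_DR·Δt / A = 784.0 × 14400 / (1880 km²) = 6.005 mm.
The 1-cm UH is the DRH scaled by (10 mm)/d, so U_p = 212.0 × 10/6.005 = 353 m³/s.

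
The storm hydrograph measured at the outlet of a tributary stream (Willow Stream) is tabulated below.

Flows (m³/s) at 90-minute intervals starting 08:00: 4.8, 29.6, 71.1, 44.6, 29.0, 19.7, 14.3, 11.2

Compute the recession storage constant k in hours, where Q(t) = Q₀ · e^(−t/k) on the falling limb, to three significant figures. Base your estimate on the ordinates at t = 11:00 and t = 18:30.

On the falling limb, Q drops from 71.1 to 11.2 m³/s between t = 11:00 and t = 18:30 (Δt = 7.5 h).
k = −Δt / ln(Q₂/Q₁) = −7.5 / ln(11.2/71.1) = 4.06 h.

k ≈ 4.06 h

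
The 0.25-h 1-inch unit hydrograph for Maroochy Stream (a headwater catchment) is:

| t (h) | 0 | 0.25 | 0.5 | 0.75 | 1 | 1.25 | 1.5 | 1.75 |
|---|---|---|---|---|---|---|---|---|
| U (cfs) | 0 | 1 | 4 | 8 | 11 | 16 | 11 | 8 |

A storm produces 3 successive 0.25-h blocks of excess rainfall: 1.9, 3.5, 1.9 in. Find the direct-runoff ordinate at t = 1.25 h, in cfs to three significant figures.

Q ≈ 84.1 cfs

By discrete convolution, Q_j = Σ (P_i / 1 in) · U_{j−i}.
At t = 1.25 h (j=5): Q = (1.9/1)·16 + (3.5/1)·11 + (1.9/1)·8 = 84.1 cfs.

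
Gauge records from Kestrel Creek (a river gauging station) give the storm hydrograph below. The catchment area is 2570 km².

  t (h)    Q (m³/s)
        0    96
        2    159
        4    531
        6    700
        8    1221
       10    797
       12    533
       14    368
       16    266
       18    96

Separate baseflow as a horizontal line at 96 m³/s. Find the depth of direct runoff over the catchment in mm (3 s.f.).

Direct runoff: 0.0, 63.0, 435.0, 604.0, 1125.0, 701.0, 437.0, 272.0, 170.0, 0.0 m³/s; ΣQ_DR = 3807 m³/s.
V = ΣQ_DR · Δt = 3807 × 7200 s = 2.741 × 10^7 m³.
Over A = 2570 km², depth = V / A = 10.7 mm.

d ≈ 10.7 mm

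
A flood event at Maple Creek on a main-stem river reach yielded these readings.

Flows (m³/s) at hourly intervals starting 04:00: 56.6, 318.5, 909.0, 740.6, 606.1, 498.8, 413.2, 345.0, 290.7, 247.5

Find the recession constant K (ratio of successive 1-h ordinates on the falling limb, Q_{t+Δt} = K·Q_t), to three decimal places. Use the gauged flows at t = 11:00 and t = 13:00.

K ≈ 0.847

Using the recession-limb readings at t = 11:00 and t = 13:00: Q falls from 345.0 to 247.5 m³/s over 2 intervals.
K = (Q₂/Q₁)^(1/2) = (247.5/345.0)^(1/2) = 0.847.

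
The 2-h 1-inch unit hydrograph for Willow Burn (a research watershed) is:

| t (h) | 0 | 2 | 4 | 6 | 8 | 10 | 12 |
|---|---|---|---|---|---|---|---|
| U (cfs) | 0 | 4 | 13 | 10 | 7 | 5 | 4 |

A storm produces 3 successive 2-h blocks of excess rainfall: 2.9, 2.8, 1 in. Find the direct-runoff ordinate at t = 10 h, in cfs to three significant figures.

Q ≈ 44.1 cfs

By discrete convolution, Q_j = Σ (P_i / 1 in) · U_{j−i}.
At t = 10 h (j=5): Q = (2.9/1)·5 + (2.8/1)·7 + (1/1)·10 = 44.1 cfs.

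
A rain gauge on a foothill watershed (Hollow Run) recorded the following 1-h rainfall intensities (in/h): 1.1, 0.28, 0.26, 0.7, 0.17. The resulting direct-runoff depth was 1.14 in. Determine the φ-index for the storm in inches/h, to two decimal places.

Only the 2 blocks with intensity above φ contribute runoff: 1.1, 0.7 in/h.
Σ(I−φ)·Δt = d  ⇒  (1.1+0.7 − 2φ)·1 = 1.14
φ = (1.800 − 1.14/1) / 2 = 0.33 in/h.

φ ≈ 0.33 in/h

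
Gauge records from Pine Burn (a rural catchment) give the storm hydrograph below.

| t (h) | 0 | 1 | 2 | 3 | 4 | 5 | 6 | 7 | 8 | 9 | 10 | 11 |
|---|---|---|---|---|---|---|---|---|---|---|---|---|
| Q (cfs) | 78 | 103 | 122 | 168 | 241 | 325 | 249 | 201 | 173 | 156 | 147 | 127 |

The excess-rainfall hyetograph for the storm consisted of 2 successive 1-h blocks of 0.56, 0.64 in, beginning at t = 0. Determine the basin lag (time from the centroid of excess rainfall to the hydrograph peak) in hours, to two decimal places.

Centroid of excess rainfall: t_c = Σ P_i·t̄_i / ΣP_i = 1.0333 h (block centres at 0.5, 1.5 h).
Hydrograph peak occurs at t = 5 h, so basin lag t_L = 5 − 1.0333 = 3.97 h.

t_L ≈ 3.97 h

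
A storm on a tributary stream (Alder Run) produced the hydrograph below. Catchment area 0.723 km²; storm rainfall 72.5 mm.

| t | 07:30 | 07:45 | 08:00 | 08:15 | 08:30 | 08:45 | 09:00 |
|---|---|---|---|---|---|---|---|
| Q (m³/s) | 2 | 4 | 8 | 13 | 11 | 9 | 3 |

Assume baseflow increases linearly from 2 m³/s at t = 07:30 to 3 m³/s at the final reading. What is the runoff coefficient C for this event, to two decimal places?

C ≈ 0.56

ΣQ_DR = 32.50 m³/s; V = ΣQ_DR·Δt = 29250 m³.
Runoff depth d = V / A = 40.46 mm.
C = d / P = 40.46 / 72.5 = 0.56.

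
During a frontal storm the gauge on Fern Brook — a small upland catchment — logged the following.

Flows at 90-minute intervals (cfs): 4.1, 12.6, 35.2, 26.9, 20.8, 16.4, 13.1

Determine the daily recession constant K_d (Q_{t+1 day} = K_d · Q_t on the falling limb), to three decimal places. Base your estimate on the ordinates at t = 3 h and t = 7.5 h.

K_d ≈ 0.017

Between t = 3 h and t = 7.5 h the flow falls from 35.2 to 16.4 cfs over 3×1.5 h = 4.5 h.
Per-interval ratio K = (16.4/35.2)^(1/3) = 0.7752; K_d = K^(24/1.5) = 0.017.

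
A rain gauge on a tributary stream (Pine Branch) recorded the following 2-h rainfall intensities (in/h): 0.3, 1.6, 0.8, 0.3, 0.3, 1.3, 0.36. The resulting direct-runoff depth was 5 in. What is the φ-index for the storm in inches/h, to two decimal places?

Only the 3 blocks with intensity above φ contribute runoff: 1.6, 0.8, 1.3 in/h.
Σ(I−φ)·Δt = d  ⇒  (1.6+0.8+1.3 − 3φ)·2 = 5
φ = (3.700 − 5/2) / 3 = 0.40 in/h.

φ ≈ 0.40 in/h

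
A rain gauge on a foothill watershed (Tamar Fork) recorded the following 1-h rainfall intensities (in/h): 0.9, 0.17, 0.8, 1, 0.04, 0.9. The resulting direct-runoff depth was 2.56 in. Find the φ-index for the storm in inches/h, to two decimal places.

Only the 4 blocks with intensity above φ contribute runoff: 0.9, 0.8, 1, 0.9 in/h.
Σ(I−φ)·Δt = d  ⇒  (0.9+0.8+1+0.9 − 4φ)·1 = 2.56
φ = (3.600 − 2.56/1) / 4 = 0.26 in/h.

φ ≈ 0.26 in/h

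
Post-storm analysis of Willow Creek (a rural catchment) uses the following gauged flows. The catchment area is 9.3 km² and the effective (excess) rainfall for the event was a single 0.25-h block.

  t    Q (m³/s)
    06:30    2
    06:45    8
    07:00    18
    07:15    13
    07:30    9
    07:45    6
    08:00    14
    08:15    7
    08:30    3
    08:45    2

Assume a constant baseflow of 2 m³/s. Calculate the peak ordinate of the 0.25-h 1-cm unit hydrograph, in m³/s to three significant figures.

U_p ≈ 26.7 m³/s

Direct runoff: 0.0, 6.0, 16.0, 11.0, 7.0, 4.0, 12.0, 5.0, 1.0, 0.0 m³/s; ΣQ_DR = 62.00 m³/s, peak = 16.0 m³/s.
Runoff depth d = ΣQ_DR·Δt / A = 62.00 × 900 / (9.3 km²) = 6.000 mm.
The 1-cm UH is the DRH scaled by (10 mm)/d, so U_p = 16.0 × 10/6.000 = 26.7 m³/s.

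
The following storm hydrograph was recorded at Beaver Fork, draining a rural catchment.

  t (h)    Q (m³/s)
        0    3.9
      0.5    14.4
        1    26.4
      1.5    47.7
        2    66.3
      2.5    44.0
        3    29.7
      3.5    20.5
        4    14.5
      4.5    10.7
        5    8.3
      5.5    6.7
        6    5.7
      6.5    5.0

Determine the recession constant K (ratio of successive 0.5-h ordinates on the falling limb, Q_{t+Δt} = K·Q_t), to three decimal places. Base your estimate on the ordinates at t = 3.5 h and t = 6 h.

Using the recession-limb readings at t = 3.5 h and t = 6 h: Q falls from 20.5 to 5.7 m³/s over 5 intervals.
K = (Q₂/Q₁)^(1/5) = (5.7/20.5)^(1/5) = 0.774.

K ≈ 0.774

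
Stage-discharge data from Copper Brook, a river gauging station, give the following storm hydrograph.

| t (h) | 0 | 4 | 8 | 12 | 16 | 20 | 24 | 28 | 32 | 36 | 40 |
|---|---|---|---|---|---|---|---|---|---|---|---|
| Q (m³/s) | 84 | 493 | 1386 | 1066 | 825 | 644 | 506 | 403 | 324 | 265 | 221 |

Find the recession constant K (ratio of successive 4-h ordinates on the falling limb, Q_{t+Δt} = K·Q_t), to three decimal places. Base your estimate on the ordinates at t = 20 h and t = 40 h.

K ≈ 0.807

Using the recession-limb readings at t = 20 h and t = 40 h: Q falls from 644 to 221 m³/s over 5 intervals.
K = (Q₂/Q₁)^(1/5) = (221/644)^(1/5) = 0.807.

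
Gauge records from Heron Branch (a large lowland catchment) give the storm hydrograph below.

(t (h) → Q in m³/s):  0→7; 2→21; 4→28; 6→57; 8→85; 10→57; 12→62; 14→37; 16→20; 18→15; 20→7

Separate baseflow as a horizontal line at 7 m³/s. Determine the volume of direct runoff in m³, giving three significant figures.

Direct-runoff ordinates (Q − Q_b): 0.0, 14.0, 21.0, 50.0, 78.0, 50.0, 55.0, 30.0, 13.0, 8.0, 0.0 m³/s.
ΣQ_DR = 319.0 m³/s.
With Δt = 2 h = 7200 s, V = ΣQ_DR · Δt = 319.0 × 7200 = 2.30 × 10^6 m³.

V ≈ 2.30 × 10^6 m³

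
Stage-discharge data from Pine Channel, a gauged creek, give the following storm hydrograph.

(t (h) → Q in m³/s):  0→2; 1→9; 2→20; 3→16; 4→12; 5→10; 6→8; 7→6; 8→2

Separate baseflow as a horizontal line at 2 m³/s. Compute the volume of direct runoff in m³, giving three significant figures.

Direct-runoff ordinates (Q − Q_b): 0.0, 7.0, 18.0, 14.0, 10.0, 8.0, 6.0, 4.0, 0.0 m³/s.
ΣQ_DR = 67.00 m³/s.
With Δt = 1 h = 3600 s, V = ΣQ_DR · Δt = 67.00 × 3600 = 2.41 × 10^5 m³.

V ≈ 2.41 × 10^5 m³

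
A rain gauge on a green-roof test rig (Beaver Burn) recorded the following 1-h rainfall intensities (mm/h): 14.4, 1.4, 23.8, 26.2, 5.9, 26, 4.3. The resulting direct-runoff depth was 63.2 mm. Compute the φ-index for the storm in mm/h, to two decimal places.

Only the 4 blocks with intensity above φ contribute runoff: 14.4, 23.8, 26.2, 26 mm/h.
Σ(I−φ)·Δt = d  ⇒  (14.4+23.8+26.2+26 − 4φ)·1 = 63.2
φ = (90.40 − 63.2/1) / 4 = 6.80 mm/h.

φ ≈ 6.80 mm/h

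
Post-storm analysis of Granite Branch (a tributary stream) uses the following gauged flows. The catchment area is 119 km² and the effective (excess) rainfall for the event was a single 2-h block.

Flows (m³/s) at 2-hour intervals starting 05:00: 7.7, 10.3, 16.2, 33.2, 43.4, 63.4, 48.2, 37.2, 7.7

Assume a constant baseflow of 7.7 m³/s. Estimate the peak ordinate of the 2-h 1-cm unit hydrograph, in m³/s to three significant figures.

Direct runoff: 0.0, 2.6, 8.5, 25.5, 35.7, 55.7, 40.5, 29.5, 0.0 m³/s; ΣQ_DR = 198.0 m³/s, peak = 55.7 m³/s.
Runoff depth d = ΣQ_DR·Δt / A = 198.0 × 7200 / (119 km²) = 11.98 mm.
The 1-cm UH is the DRH scaled by (10 mm)/d, so U_p = 55.7 × 10/11.98 = 46.5 m³/s.

U_p ≈ 46.5 m³/s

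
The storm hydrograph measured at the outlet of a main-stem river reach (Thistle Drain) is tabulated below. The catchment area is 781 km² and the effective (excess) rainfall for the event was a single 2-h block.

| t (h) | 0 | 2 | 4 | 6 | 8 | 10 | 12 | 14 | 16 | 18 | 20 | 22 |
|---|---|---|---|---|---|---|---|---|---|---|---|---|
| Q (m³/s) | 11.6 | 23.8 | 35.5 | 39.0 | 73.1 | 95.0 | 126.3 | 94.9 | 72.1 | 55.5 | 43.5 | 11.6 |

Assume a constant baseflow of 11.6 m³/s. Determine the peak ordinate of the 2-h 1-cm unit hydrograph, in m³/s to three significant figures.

U_p ≈ 229 m³/s

Direct runoff: 0.0, 12.2, 23.9, 27.4, 61.5, 83.4, 114.7, 83.3, 60.5, 43.9, 31.9, 0.0 m³/s; ΣQ_DR = 542.7 m³/s, peak = 114.7 m³/s.
Runoff depth d = ΣQ_DR·Δt / A = 542.7 × 7200 / (781 km²) = 5.003 mm.
The 1-cm UH is the DRH scaled by (10 mm)/d, so U_p = 114.7 × 10/5.003 = 229 m³/s.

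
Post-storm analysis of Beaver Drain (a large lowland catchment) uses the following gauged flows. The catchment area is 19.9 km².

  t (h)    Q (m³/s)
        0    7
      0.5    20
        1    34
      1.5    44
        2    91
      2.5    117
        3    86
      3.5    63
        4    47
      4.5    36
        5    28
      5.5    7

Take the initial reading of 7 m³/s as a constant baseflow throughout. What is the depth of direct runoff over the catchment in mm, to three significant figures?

d ≈ 44.9 mm

Direct runoff: 0.0, 13.0, 27.0, 37.0, 84.0, 110.0, 79.0, 56.0, 40.0, 29.0, 21.0, 0.0 m³/s; ΣQ_DR = 496.0 m³/s.
V = ΣQ_DR · Δt = 496.0 × 1800 s = 8.928 × 10^5 m³.
Over A = 19.9 km², depth = V / A = 44.9 mm.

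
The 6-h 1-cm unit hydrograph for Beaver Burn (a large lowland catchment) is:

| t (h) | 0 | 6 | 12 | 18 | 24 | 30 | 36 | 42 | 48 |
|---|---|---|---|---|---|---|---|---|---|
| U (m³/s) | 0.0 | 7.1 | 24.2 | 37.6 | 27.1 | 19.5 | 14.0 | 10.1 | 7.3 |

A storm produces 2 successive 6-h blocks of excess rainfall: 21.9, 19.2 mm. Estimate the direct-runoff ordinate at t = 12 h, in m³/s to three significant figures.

By discrete convolution, Q_j = Σ (P_i / 10 mm) · U_{j−i}.
At t = 12 h (j=2): Q = (21.9/10)·24.2 + (19.2/10)·7.1 = 66.6 m³/s.

Q ≈ 66.6 m³/s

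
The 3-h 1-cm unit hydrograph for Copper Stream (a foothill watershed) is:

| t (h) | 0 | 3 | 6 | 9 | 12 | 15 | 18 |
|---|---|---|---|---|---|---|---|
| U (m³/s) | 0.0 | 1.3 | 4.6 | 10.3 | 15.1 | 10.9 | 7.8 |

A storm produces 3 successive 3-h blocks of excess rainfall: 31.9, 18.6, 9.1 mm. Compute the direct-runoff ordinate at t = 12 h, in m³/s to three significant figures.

By discrete convolution, Q_j = Σ (P_i / 10 mm) · U_{j−i}.
At t = 12 h (j=4): Q = (31.9/10)·15.1 + (18.6/10)·10.3 + (9.1/10)·4.6 = 71.5 m³/s.

Q ≈ 71.5 m³/s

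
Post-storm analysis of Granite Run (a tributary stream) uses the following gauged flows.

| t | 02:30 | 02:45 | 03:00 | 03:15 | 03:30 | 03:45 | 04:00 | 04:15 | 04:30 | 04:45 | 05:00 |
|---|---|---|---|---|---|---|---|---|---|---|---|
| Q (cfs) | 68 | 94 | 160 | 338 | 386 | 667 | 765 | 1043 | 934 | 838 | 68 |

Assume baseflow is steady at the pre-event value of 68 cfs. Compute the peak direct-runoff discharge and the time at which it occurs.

Q_p = 975.0 cfs at t = 04:15

Subtracting baseflow gives direct-runoff ordinates: 0.0, 26.0, 92.0, 270.0, 318.0, 599.0, 697.0, 975.0, 866.0, 770.0, 0.0 cfs.
The maximum is 975.0 cfs, occurring at the reading for t = 04:15.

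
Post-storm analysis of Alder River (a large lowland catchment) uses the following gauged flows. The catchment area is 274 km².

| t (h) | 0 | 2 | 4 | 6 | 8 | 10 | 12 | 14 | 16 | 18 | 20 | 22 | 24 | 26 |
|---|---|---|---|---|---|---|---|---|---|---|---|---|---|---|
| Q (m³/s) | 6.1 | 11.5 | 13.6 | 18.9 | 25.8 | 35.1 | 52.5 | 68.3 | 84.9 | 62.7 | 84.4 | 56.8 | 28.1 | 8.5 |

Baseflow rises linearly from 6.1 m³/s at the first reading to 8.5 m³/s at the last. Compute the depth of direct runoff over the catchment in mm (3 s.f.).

Direct runoff: 0.00, 5.22, 7.13, 12.25, 18.96, 28.08, 45.29, 60.91, 77.32, 54.94, 76.45, 48.67, 19.78, 0.00 m³/s; ΣQ_DR = 455.0 m³/s.
V = ΣQ_DR · Δt = 455.0 × 7200 s = 3.276 × 10^6 m³.
Over A = 274 km², depth = V / A = 12.0 mm.

d ≈ 12.0 mm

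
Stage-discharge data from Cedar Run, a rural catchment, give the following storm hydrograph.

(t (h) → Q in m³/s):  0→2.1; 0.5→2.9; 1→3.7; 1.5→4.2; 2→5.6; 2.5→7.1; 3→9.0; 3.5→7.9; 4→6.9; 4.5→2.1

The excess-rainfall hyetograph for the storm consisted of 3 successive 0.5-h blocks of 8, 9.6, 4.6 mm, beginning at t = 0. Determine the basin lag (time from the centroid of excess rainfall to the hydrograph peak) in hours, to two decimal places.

Centroid of excess rainfall: t_c = Σ P_i·t̄_i / ΣP_i = 0.6734 h (block centres at 0.25, 0.75, 1.25 h).
Hydrograph peak occurs at t = 3 h, so basin lag t_L = 3 − 0.6734 = 2.33 h.

t_L ≈ 2.33 h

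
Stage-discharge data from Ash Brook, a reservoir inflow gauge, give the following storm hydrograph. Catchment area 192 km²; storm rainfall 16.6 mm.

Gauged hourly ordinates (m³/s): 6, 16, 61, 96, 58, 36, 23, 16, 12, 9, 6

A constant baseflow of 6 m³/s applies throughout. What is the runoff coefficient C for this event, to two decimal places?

C ≈ 0.31

ΣQ_DR = 273.0 m³/s; V = ΣQ_DR·Δt = 9.828 × 10^5 m³.
Runoff depth d = V / A = 5.119 mm.
C = d / P = 5.119 / 16.6 = 0.31.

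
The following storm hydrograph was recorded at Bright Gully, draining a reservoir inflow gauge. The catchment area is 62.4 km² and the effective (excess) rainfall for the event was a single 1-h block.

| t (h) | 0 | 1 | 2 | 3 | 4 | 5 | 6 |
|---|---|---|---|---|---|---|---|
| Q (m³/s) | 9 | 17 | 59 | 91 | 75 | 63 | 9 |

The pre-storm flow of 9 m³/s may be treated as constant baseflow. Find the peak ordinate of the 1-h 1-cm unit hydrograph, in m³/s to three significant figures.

Direct runoff: 0.0, 8.0, 50.0, 82.0, 66.0, 54.0, 0.0 m³/s; ΣQ_DR = 260.0 m³/s, peak = 82.0 m³/s.
Runoff depth d = ΣQ_DR·Δt / A = 260.0 × 3600 / (62.4 km²) = 15.00 mm.
The 1-cm UH is the DRH scaled by (10 mm)/d, so U_p = 82.0 × 10/15.00 = 54.7 m³/s.

U_p ≈ 54.7 m³/s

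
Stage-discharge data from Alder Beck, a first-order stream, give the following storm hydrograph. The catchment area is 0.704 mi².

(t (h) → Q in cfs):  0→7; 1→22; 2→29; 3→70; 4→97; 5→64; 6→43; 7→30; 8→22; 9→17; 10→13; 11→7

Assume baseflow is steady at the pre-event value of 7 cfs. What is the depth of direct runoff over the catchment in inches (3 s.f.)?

d ≈ 0.742 in

Direct runoff: 0.0, 15.0, 22.0, 63.0, 90.0, 57.0, 36.0, 23.0, 15.0, 10.0, 6.0, 0.0 cfs; ΣQ_DR = 337.0 cfs.
V = ΣQ_DR · Δt = 337.0 × 3600 s = 1.213 × 10^6 ft³.
Over A = 0.704 mi², depth = V / A = 0.742 in.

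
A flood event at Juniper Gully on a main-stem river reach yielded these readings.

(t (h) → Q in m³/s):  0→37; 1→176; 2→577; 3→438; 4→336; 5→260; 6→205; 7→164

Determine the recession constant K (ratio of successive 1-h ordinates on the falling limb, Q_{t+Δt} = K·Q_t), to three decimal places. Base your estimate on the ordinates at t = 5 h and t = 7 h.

K ≈ 0.794

Using the recession-limb readings at t = 5 h and t = 7 h: Q falls from 260 to 164 m³/s over 2 intervals.
K = (Q₂/Q₁)^(1/2) = (164/260)^(1/2) = 0.794.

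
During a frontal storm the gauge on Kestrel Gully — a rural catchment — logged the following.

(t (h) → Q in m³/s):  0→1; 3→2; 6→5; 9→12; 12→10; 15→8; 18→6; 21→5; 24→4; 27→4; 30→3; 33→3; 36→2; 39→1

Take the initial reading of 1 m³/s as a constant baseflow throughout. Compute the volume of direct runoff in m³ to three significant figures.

V ≈ 5.62 × 10^5 m³

Direct-runoff ordinates (Q − Q_b): 0.0, 1.0, 4.0, 11.0, 9.0, 7.0, 5.0, 4.0, 3.0, 3.0, 2.0, 2.0, 1.0, 0.0 m³/s.
ΣQ_DR = 52.00 m³/s.
With Δt = 3 h = 10800 s, V = ΣQ_DR · Δt = 52.00 × 10800 = 5.62 × 10^5 m³.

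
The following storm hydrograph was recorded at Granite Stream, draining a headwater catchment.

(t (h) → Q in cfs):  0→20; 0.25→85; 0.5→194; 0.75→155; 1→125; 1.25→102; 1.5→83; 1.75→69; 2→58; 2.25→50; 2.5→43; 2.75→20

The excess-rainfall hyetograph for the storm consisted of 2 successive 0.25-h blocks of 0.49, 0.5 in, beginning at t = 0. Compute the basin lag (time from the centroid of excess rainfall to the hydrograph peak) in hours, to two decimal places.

t_L ≈ 0.25 h

Centroid of excess rainfall: t_c = Σ P_i·t̄_i / ΣP_i = 0.2513 h (block centres at 0.125, 0.375 h).
Hydrograph peak occurs at t = 0.5 h, so basin lag t_L = 0.5 − 0.2513 = 0.25 h.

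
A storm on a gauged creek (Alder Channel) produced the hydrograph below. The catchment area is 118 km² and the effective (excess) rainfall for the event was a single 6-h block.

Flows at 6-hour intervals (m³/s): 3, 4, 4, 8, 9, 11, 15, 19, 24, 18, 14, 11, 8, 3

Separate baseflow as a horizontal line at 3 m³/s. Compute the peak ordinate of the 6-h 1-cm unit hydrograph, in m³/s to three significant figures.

Direct runoff: 0.0, 1.0, 1.0, 5.0, 6.0, 8.0, 12.0, 16.0, 21.0, 15.0, 11.0, 8.0, 5.0, 0.0 m³/s; ΣQ_DR = 109.0 m³/s, peak = 21.0 m³/s.
Runoff depth d = ΣQ_DR·Δt / A = 109.0 × 21600 / (118 km²) = 19.95 mm.
The 1-cm UH is the DRH scaled by (10 mm)/d, so U_p = 21.0 × 10/19.95 = 10.5 m³/s.

U_p ≈ 10.5 m³/s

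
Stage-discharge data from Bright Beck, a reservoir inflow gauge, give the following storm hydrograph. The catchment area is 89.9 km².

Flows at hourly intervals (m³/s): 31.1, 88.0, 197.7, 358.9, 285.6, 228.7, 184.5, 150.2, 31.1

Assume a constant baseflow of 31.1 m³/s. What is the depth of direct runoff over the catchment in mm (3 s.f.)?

Direct runoff: 0.0, 56.9, 166.6, 327.8, 254.5, 197.6, 153.4, 119.1, 0.0 m³/s; ΣQ_DR = 1276 m³/s.
V = ΣQ_DR · Δt = 1276 × 3600 s = 4.593 × 10^6 m³.
Over A = 89.9 km², depth = V / A = 51.1 mm.

d ≈ 51.1 mm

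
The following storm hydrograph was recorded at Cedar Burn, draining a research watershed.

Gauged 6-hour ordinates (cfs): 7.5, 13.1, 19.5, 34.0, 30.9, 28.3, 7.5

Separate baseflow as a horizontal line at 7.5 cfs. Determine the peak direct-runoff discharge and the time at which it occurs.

Q_p = 26.5 cfs at t = 18 h

Subtracting baseflow gives direct-runoff ordinates: 0.0, 5.6, 12.0, 26.5, 23.4, 20.8, 0.0 cfs.
The maximum is 26.5 cfs, occurring at the reading for t = 18 h.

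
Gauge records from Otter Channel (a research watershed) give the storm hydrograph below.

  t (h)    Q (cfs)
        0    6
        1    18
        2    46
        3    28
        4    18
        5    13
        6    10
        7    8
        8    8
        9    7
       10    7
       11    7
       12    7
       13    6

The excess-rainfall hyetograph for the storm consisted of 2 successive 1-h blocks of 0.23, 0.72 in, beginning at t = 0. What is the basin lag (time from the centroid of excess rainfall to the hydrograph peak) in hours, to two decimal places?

Centroid of excess rainfall: t_c = Σ P_i·t̄_i / ΣP_i = 1.2579 h (block centres at 0.5, 1.5 h).
Hydrograph peak occurs at t = 2 h, so basin lag t_L = 2 − 1.2579 = 0.74 h.

t_L ≈ 0.74 h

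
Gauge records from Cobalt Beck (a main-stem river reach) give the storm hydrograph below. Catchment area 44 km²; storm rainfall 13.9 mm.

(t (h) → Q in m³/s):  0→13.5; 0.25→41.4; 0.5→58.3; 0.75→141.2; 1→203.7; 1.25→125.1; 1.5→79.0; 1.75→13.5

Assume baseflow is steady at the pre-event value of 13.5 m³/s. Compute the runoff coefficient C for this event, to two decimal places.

ΣQ_DR = 567.7 m³/s; V = ΣQ_DR·Δt = 5.109 × 10^5 m³.
Runoff depth d = V / A = 11.61 mm.
C = d / P = 11.61 / 13.9 = 0.84.

C ≈ 0.84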